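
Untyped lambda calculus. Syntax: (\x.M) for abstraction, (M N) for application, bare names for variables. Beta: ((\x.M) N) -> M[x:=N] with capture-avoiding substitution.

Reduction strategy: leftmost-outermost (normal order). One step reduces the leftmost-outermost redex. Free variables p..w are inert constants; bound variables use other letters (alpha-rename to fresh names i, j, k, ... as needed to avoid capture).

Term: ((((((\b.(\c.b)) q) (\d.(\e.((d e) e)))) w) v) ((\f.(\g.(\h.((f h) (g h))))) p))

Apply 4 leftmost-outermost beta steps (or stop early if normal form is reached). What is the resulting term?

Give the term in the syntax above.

Answer: (((q w) v) (\g.(\h.((p h) (g h)))))

Derivation:
Step 0: ((((((\b.(\c.b)) q) (\d.(\e.((d e) e)))) w) v) ((\f.(\g.(\h.((f h) (g h))))) p))
Step 1: (((((\c.q) (\d.(\e.((d e) e)))) w) v) ((\f.(\g.(\h.((f h) (g h))))) p))
Step 2: (((q w) v) ((\f.(\g.(\h.((f h) (g h))))) p))
Step 3: (((q w) v) (\g.(\h.((p h) (g h)))))
Step 4: (normal form reached)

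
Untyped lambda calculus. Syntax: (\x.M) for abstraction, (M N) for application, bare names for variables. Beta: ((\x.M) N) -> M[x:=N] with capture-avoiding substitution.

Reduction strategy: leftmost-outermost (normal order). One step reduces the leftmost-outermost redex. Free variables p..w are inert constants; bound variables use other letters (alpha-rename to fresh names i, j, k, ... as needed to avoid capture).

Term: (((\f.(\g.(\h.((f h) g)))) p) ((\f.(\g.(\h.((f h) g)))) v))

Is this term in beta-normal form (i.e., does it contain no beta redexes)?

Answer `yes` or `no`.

Term: (((\f.(\g.(\h.((f h) g)))) p) ((\f.(\g.(\h.((f h) g)))) v))
Found 2 beta redex(es).

Answer: no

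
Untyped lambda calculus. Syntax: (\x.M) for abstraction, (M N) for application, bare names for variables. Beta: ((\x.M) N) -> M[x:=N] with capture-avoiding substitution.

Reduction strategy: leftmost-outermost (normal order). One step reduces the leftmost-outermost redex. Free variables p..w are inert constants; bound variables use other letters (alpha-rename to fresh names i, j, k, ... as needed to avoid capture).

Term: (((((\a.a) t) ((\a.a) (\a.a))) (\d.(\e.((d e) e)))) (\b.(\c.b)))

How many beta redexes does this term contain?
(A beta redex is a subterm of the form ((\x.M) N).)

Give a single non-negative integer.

Term: (((((\a.a) t) ((\a.a) (\a.a))) (\d.(\e.((d e) e)))) (\b.(\c.b)))
  Redex: ((\a.a) t)
  Redex: ((\a.a) (\a.a))
Total redexes: 2

Answer: 2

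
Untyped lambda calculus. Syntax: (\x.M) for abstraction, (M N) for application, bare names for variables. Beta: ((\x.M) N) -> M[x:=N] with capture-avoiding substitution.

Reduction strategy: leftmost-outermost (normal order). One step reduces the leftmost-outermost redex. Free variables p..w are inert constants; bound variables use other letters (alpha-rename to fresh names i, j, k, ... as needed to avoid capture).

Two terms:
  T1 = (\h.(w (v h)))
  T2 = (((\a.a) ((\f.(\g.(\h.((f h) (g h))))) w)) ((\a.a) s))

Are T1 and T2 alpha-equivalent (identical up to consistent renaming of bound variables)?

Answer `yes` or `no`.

Term 1: (\h.(w (v h)))
Term 2: (((\a.a) ((\f.(\g.(\h.((f h) (g h))))) w)) ((\a.a) s))
Alpha-equivalence: compare structure up to binder renaming.
Result: False

Answer: no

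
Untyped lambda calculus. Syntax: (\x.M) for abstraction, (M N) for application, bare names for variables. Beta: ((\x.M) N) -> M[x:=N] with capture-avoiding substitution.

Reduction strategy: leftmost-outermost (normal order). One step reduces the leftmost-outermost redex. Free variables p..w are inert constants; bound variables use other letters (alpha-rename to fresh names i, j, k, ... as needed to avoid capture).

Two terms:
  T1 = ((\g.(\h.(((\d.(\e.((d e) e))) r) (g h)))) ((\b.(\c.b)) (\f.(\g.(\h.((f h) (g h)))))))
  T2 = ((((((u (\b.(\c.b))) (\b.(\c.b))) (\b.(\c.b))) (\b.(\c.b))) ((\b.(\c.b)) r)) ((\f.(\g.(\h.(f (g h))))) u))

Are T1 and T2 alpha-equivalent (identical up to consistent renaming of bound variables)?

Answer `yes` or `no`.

Answer: no

Derivation:
Term 1: ((\g.(\h.(((\d.(\e.((d e) e))) r) (g h)))) ((\b.(\c.b)) (\f.(\g.(\h.((f h) (g h)))))))
Term 2: ((((((u (\b.(\c.b))) (\b.(\c.b))) (\b.(\c.b))) (\b.(\c.b))) ((\b.(\c.b)) r)) ((\f.(\g.(\h.(f (g h))))) u))
Alpha-equivalence: compare structure up to binder renaming.
Result: False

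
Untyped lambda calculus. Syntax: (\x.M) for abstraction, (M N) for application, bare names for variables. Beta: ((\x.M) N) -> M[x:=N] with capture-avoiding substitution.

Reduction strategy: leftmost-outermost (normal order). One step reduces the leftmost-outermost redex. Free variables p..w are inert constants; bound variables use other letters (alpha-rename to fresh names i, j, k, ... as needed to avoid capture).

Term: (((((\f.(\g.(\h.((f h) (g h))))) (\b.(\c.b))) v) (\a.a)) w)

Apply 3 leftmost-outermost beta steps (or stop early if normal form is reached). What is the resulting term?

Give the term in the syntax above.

Answer: ((((\b.(\c.b)) (\a.a)) (v (\a.a))) w)

Derivation:
Step 0: (((((\f.(\g.(\h.((f h) (g h))))) (\b.(\c.b))) v) (\a.a)) w)
Step 1: ((((\g.(\h.(((\b.(\c.b)) h) (g h)))) v) (\a.a)) w)
Step 2: (((\h.(((\b.(\c.b)) h) (v h))) (\a.a)) w)
Step 3: ((((\b.(\c.b)) (\a.a)) (v (\a.a))) w)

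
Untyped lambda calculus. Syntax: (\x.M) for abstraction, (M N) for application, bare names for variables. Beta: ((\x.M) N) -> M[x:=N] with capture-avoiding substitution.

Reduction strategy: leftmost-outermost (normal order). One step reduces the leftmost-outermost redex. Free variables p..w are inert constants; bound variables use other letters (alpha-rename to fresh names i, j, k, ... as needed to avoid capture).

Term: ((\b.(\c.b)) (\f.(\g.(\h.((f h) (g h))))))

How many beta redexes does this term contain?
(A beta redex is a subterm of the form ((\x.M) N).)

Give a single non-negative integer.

Term: ((\b.(\c.b)) (\f.(\g.(\h.((f h) (g h))))))
  Redex: ((\b.(\c.b)) (\f.(\g.(\h.((f h) (g h))))))
Total redexes: 1

Answer: 1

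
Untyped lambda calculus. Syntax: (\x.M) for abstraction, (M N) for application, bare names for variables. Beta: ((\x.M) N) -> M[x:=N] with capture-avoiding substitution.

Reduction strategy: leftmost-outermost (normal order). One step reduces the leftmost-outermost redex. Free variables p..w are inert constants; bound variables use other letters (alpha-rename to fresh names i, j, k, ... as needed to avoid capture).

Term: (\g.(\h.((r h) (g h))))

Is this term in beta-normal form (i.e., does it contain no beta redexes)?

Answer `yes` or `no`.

Answer: yes

Derivation:
Term: (\g.(\h.((r h) (g h))))
No beta redexes found.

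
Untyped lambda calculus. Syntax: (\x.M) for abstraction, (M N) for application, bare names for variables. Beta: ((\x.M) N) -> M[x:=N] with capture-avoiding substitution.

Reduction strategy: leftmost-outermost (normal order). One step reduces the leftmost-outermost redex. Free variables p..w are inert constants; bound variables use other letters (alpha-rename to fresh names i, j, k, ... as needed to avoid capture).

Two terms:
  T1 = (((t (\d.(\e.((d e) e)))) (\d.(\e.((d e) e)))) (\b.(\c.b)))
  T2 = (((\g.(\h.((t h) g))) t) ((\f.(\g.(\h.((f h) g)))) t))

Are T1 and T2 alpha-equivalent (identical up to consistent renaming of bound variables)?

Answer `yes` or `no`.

Term 1: (((t (\d.(\e.((d e) e)))) (\d.(\e.((d e) e)))) (\b.(\c.b)))
Term 2: (((\g.(\h.((t h) g))) t) ((\f.(\g.(\h.((f h) g)))) t))
Alpha-equivalence: compare structure up to binder renaming.
Result: False

Answer: no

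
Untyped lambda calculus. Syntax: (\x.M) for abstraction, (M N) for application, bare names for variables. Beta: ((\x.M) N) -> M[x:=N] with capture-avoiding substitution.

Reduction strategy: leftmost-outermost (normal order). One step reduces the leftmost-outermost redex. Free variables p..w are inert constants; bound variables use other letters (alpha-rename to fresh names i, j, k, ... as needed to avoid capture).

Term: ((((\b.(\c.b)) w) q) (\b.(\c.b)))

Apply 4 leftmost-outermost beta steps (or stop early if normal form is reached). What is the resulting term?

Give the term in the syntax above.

Answer: (w (\b.(\c.b)))

Derivation:
Step 0: ((((\b.(\c.b)) w) q) (\b.(\c.b)))
Step 1: (((\c.w) q) (\b.(\c.b)))
Step 2: (w (\b.(\c.b)))
Step 3: (normal form reached)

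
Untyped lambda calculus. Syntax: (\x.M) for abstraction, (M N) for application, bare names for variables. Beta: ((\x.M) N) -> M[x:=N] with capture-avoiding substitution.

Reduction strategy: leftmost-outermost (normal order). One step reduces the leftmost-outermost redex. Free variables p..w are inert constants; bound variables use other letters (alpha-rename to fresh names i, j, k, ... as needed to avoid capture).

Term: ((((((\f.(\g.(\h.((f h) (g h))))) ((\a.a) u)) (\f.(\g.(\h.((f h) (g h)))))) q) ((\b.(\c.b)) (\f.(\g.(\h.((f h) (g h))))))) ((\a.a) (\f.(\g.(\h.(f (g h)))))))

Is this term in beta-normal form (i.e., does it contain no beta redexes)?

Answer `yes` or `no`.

Answer: no

Derivation:
Term: ((((((\f.(\g.(\h.((f h) (g h))))) ((\a.a) u)) (\f.(\g.(\h.((f h) (g h)))))) q) ((\b.(\c.b)) (\f.(\g.(\h.((f h) (g h))))))) ((\a.a) (\f.(\g.(\h.(f (g h)))))))
Found 4 beta redex(es).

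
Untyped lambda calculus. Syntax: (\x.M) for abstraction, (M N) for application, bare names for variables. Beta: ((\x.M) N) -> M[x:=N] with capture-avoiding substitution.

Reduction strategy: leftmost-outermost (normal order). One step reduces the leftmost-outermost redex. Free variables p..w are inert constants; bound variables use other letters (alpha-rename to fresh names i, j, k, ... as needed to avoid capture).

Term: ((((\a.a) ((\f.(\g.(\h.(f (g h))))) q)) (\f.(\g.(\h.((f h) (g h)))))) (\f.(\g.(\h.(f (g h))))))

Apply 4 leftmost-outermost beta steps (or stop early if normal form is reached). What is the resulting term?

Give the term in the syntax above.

Answer: (q ((\f.(\g.(\h.((f h) (g h))))) (\f.(\g.(\h.(f (g h)))))))

Derivation:
Step 0: ((((\a.a) ((\f.(\g.(\h.(f (g h))))) q)) (\f.(\g.(\h.((f h) (g h)))))) (\f.(\g.(\h.(f (g h))))))
Step 1: ((((\f.(\g.(\h.(f (g h))))) q) (\f.(\g.(\h.((f h) (g h)))))) (\f.(\g.(\h.(f (g h))))))
Step 2: (((\g.(\h.(q (g h)))) (\f.(\g.(\h.((f h) (g h)))))) (\f.(\g.(\h.(f (g h))))))
Step 3: ((\h.(q ((\f.(\g.(\h.((f h) (g h))))) h))) (\f.(\g.(\h.(f (g h))))))
Step 4: (q ((\f.(\g.(\h.((f h) (g h))))) (\f.(\g.(\h.(f (g h)))))))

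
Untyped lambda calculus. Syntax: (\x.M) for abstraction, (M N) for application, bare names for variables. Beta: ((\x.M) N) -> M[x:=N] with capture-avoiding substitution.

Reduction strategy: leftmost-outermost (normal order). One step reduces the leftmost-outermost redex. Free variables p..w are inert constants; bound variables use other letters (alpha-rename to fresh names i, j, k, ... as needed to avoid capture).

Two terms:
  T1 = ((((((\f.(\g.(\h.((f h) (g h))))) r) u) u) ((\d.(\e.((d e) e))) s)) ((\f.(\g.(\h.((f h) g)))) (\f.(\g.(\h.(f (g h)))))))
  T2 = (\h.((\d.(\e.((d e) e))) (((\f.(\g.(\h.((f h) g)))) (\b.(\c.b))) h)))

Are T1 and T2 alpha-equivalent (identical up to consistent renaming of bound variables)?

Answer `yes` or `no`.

Term 1: ((((((\f.(\g.(\h.((f h) (g h))))) r) u) u) ((\d.(\e.((d e) e))) s)) ((\f.(\g.(\h.((f h) g)))) (\f.(\g.(\h.(f (g h)))))))
Term 2: (\h.((\d.(\e.((d e) e))) (((\f.(\g.(\h.((f h) g)))) (\b.(\c.b))) h)))
Alpha-equivalence: compare structure up to binder renaming.
Result: False

Answer: no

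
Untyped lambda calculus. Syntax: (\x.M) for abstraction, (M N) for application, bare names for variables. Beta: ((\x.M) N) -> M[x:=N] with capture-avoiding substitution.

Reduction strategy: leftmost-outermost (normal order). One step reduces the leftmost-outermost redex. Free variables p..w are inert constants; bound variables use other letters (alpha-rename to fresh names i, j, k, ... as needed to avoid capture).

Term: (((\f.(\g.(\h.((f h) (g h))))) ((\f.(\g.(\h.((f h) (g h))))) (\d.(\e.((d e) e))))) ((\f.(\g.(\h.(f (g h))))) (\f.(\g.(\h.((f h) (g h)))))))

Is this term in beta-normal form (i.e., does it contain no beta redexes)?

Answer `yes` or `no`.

Answer: no

Derivation:
Term: (((\f.(\g.(\h.((f h) (g h))))) ((\f.(\g.(\h.((f h) (g h))))) (\d.(\e.((d e) e))))) ((\f.(\g.(\h.(f (g h))))) (\f.(\g.(\h.((f h) (g h)))))))
Found 3 beta redex(es).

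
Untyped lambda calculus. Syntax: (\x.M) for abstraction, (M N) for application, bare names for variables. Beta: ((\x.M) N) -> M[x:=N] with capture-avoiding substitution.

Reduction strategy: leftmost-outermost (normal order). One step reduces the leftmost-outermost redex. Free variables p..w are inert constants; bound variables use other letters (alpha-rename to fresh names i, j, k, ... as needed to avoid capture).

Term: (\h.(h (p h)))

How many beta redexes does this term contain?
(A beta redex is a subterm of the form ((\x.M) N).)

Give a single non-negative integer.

Answer: 0

Derivation:
Term: (\h.(h (p h)))
  (no redexes)
Total redexes: 0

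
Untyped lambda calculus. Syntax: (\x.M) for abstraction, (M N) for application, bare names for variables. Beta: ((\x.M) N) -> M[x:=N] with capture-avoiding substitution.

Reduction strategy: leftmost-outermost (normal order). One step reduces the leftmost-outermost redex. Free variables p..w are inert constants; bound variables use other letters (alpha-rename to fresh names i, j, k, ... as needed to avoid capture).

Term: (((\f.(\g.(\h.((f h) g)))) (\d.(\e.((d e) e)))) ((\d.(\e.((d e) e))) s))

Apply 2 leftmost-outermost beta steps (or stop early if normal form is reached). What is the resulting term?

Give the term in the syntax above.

Answer: (\h.(((\d.(\e.((d e) e))) h) ((\d.(\e.((d e) e))) s)))

Derivation:
Step 0: (((\f.(\g.(\h.((f h) g)))) (\d.(\e.((d e) e)))) ((\d.(\e.((d e) e))) s))
Step 1: ((\g.(\h.(((\d.(\e.((d e) e))) h) g))) ((\d.(\e.((d e) e))) s))
Step 2: (\h.(((\d.(\e.((d e) e))) h) ((\d.(\e.((d e) e))) s)))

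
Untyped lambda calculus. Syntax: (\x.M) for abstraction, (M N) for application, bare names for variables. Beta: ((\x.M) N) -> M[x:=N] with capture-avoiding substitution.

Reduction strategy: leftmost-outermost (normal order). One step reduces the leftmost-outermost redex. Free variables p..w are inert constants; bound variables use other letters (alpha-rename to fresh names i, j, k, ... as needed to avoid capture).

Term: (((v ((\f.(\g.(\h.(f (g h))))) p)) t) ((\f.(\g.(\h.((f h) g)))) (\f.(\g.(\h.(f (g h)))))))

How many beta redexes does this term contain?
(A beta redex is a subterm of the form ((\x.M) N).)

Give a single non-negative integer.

Answer: 2

Derivation:
Term: (((v ((\f.(\g.(\h.(f (g h))))) p)) t) ((\f.(\g.(\h.((f h) g)))) (\f.(\g.(\h.(f (g h)))))))
  Redex: ((\f.(\g.(\h.(f (g h))))) p)
  Redex: ((\f.(\g.(\h.((f h) g)))) (\f.(\g.(\h.(f (g h))))))
Total redexes: 2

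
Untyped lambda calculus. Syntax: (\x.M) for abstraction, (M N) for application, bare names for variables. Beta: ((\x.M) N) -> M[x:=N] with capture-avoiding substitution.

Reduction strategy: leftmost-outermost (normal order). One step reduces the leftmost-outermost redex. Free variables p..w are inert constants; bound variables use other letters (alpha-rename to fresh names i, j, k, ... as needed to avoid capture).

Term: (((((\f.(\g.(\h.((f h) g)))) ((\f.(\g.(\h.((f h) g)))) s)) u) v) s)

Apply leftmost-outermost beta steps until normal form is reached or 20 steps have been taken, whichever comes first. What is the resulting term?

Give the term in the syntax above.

Step 0: (((((\f.(\g.(\h.((f h) g)))) ((\f.(\g.(\h.((f h) g)))) s)) u) v) s)
Step 1: ((((\g.(\h.((((\f.(\g.(\h.((f h) g)))) s) h) g))) u) v) s)
Step 2: (((\h.((((\f.(\g.(\h.((f h) g)))) s) h) u)) v) s)
Step 3: (((((\f.(\g.(\h.((f h) g)))) s) v) u) s)
Step 4: ((((\g.(\h.((s h) g))) v) u) s)
Step 5: (((\h.((s h) v)) u) s)
Step 6: (((s u) v) s)

Answer: (((s u) v) s)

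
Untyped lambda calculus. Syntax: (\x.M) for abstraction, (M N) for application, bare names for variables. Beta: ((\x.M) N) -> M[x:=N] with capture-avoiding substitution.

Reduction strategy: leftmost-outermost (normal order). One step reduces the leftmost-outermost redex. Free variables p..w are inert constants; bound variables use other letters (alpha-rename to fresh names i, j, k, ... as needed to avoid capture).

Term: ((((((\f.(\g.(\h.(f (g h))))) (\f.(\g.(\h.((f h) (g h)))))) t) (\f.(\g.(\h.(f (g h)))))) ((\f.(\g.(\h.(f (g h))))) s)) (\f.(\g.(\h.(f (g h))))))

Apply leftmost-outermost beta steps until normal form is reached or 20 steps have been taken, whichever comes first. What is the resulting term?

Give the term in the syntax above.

Step 0: ((((((\f.(\g.(\h.(f (g h))))) (\f.(\g.(\h.((f h) (g h)))))) t) (\f.(\g.(\h.(f (g h)))))) ((\f.(\g.(\h.(f (g h))))) s)) (\f.(\g.(\h.(f (g h))))))
Step 1: (((((\g.(\h.((\f.(\g.(\h.((f h) (g h))))) (g h)))) t) (\f.(\g.(\h.(f (g h)))))) ((\f.(\g.(\h.(f (g h))))) s)) (\f.(\g.(\h.(f (g h))))))
Step 2: ((((\h.((\f.(\g.(\h.((f h) (g h))))) (t h))) (\f.(\g.(\h.(f (g h)))))) ((\f.(\g.(\h.(f (g h))))) s)) (\f.(\g.(\h.(f (g h))))))
Step 3: ((((\f.(\g.(\h.((f h) (g h))))) (t (\f.(\g.(\h.(f (g h))))))) ((\f.(\g.(\h.(f (g h))))) s)) (\f.(\g.(\h.(f (g h))))))
Step 4: (((\g.(\h.(((t (\f.(\g.(\h.(f (g h)))))) h) (g h)))) ((\f.(\g.(\h.(f (g h))))) s)) (\f.(\g.(\h.(f (g h))))))
Step 5: ((\h.(((t (\f.(\g.(\h.(f (g h)))))) h) (((\f.(\g.(\h.(f (g h))))) s) h))) (\f.(\g.(\h.(f (g h))))))
Step 6: (((t (\f.(\g.(\h.(f (g h)))))) (\f.(\g.(\h.(f (g h)))))) (((\f.(\g.(\h.(f (g h))))) s) (\f.(\g.(\h.(f (g h)))))))
Step 7: (((t (\f.(\g.(\h.(f (g h)))))) (\f.(\g.(\h.(f (g h)))))) ((\g.(\h.(s (g h)))) (\f.(\g.(\h.(f (g h)))))))
Step 8: (((t (\f.(\g.(\h.(f (g h)))))) (\f.(\g.(\h.(f (g h)))))) (\h.(s ((\f.(\g.(\h.(f (g h))))) h))))
Step 9: (((t (\f.(\g.(\h.(f (g h)))))) (\f.(\g.(\h.(f (g h)))))) (\h.(s (\g.(\i.(h (g i)))))))

Answer: (((t (\f.(\g.(\h.(f (g h)))))) (\f.(\g.(\h.(f (g h)))))) (\h.(s (\g.(\i.(h (g i)))))))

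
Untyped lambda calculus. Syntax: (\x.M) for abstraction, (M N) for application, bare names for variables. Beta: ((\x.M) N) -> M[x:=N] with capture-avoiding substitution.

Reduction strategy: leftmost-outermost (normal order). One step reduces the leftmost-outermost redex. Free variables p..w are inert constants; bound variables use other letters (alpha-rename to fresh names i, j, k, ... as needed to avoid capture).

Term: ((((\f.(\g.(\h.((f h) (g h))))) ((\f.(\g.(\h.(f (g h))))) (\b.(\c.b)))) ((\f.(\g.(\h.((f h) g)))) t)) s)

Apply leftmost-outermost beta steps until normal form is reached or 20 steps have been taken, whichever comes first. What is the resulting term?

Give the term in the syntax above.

Step 0: ((((\f.(\g.(\h.((f h) (g h))))) ((\f.(\g.(\h.(f (g h))))) (\b.(\c.b)))) ((\f.(\g.(\h.((f h) g)))) t)) s)
Step 1: (((\g.(\h.((((\f.(\g.(\h.(f (g h))))) (\b.(\c.b))) h) (g h)))) ((\f.(\g.(\h.((f h) g)))) t)) s)
Step 2: ((\h.((((\f.(\g.(\h.(f (g h))))) (\b.(\c.b))) h) (((\f.(\g.(\h.((f h) g)))) t) h))) s)
Step 3: ((((\f.(\g.(\h.(f (g h))))) (\b.(\c.b))) s) (((\f.(\g.(\h.((f h) g)))) t) s))
Step 4: (((\g.(\h.((\b.(\c.b)) (g h)))) s) (((\f.(\g.(\h.((f h) g)))) t) s))
Step 5: ((\h.((\b.(\c.b)) (s h))) (((\f.(\g.(\h.((f h) g)))) t) s))
Step 6: ((\b.(\c.b)) (s (((\f.(\g.(\h.((f h) g)))) t) s)))
Step 7: (\c.(s (((\f.(\g.(\h.((f h) g)))) t) s)))
Step 8: (\c.(s ((\g.(\h.((t h) g))) s)))
Step 9: (\c.(s (\h.((t h) s))))

Answer: (\c.(s (\h.((t h) s))))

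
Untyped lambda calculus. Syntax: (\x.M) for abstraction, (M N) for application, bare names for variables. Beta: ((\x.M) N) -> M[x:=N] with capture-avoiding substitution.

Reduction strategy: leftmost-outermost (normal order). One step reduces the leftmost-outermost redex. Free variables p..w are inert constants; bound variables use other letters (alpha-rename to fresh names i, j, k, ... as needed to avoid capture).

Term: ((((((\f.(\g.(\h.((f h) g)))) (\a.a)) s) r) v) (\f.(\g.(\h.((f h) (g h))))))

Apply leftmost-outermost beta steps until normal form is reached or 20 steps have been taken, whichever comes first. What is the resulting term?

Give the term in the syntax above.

Step 0: ((((((\f.(\g.(\h.((f h) g)))) (\a.a)) s) r) v) (\f.(\g.(\h.((f h) (g h))))))
Step 1: (((((\g.(\h.(((\a.a) h) g))) s) r) v) (\f.(\g.(\h.((f h) (g h))))))
Step 2: ((((\h.(((\a.a) h) s)) r) v) (\f.(\g.(\h.((f h) (g h))))))
Step 3: (((((\a.a) r) s) v) (\f.(\g.(\h.((f h) (g h))))))
Step 4: (((r s) v) (\f.(\g.(\h.((f h) (g h))))))

Answer: (((r s) v) (\f.(\g.(\h.((f h) (g h))))))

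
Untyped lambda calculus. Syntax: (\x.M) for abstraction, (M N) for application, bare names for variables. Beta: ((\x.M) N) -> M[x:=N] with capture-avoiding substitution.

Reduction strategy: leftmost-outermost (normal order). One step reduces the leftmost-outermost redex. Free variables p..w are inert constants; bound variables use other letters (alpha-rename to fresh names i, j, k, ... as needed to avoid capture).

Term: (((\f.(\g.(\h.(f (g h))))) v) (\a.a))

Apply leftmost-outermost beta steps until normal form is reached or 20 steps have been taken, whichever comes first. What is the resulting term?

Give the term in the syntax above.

Answer: (\h.(v h))

Derivation:
Step 0: (((\f.(\g.(\h.(f (g h))))) v) (\a.a))
Step 1: ((\g.(\h.(v (g h)))) (\a.a))
Step 2: (\h.(v ((\a.a) h)))
Step 3: (\h.(v h))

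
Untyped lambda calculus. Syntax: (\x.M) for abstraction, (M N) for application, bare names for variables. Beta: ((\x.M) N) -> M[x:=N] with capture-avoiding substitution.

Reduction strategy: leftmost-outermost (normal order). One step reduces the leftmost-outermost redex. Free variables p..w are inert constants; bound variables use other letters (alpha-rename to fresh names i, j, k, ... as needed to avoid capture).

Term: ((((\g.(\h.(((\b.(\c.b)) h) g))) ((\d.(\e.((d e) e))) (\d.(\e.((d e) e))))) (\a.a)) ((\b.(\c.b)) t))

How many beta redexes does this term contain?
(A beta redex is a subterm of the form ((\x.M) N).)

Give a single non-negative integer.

Answer: 4

Derivation:
Term: ((((\g.(\h.(((\b.(\c.b)) h) g))) ((\d.(\e.((d e) e))) (\d.(\e.((d e) e))))) (\a.a)) ((\b.(\c.b)) t))
  Redex: ((\g.(\h.(((\b.(\c.b)) h) g))) ((\d.(\e.((d e) e))) (\d.(\e.((d e) e)))))
  Redex: ((\b.(\c.b)) h)
  Redex: ((\d.(\e.((d e) e))) (\d.(\e.((d e) e))))
  Redex: ((\b.(\c.b)) t)
Total redexes: 4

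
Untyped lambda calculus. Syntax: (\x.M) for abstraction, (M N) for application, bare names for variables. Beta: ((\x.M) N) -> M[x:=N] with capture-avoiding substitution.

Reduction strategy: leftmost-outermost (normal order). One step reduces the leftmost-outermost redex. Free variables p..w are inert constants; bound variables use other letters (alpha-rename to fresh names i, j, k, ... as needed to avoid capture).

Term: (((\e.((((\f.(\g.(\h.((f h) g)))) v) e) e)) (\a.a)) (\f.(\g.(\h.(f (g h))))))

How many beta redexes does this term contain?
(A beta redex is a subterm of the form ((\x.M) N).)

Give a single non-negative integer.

Term: (((\e.((((\f.(\g.(\h.((f h) g)))) v) e) e)) (\a.a)) (\f.(\g.(\h.(f (g h))))))
  Redex: ((\e.((((\f.(\g.(\h.((f h) g)))) v) e) e)) (\a.a))
  Redex: ((\f.(\g.(\h.((f h) g)))) v)
Total redexes: 2

Answer: 2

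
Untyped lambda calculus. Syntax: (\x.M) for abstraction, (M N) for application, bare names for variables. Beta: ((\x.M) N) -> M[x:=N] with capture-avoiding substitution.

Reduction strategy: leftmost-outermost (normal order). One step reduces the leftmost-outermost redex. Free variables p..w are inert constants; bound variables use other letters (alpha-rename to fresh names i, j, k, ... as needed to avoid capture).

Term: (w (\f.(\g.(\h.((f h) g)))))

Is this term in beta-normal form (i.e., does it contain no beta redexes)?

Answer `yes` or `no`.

Term: (w (\f.(\g.(\h.((f h) g)))))
No beta redexes found.

Answer: yes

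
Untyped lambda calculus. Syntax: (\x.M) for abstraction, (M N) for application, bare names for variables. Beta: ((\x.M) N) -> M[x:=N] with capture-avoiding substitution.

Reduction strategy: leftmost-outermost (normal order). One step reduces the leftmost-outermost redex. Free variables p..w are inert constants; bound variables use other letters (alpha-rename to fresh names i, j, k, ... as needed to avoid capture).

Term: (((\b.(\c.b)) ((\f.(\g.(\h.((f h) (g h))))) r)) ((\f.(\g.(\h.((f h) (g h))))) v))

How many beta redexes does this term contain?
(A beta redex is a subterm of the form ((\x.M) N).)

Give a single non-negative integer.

Term: (((\b.(\c.b)) ((\f.(\g.(\h.((f h) (g h))))) r)) ((\f.(\g.(\h.((f h) (g h))))) v))
  Redex: ((\b.(\c.b)) ((\f.(\g.(\h.((f h) (g h))))) r))
  Redex: ((\f.(\g.(\h.((f h) (g h))))) r)
  Redex: ((\f.(\g.(\h.((f h) (g h))))) v)
Total redexes: 3

Answer: 3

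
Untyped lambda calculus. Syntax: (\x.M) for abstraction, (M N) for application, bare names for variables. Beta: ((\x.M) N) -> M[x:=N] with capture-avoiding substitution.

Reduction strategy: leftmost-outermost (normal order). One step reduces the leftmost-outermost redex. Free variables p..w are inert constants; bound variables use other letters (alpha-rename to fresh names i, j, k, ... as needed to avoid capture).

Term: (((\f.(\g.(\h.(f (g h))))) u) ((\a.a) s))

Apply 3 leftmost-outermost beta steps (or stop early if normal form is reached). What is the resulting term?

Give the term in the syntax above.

Step 0: (((\f.(\g.(\h.(f (g h))))) u) ((\a.a) s))
Step 1: ((\g.(\h.(u (g h)))) ((\a.a) s))
Step 2: (\h.(u (((\a.a) s) h)))
Step 3: (\h.(u (s h)))

Answer: (\h.(u (s h)))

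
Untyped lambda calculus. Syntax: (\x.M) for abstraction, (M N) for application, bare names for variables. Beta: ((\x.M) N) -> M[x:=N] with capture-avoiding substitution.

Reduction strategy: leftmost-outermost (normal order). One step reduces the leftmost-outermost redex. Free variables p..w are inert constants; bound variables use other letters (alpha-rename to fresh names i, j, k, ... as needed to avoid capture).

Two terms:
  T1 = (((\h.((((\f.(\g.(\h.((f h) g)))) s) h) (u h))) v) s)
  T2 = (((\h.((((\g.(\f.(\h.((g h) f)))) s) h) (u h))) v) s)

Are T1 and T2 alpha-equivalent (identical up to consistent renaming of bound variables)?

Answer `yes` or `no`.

Answer: yes

Derivation:
Term 1: (((\h.((((\f.(\g.(\h.((f h) g)))) s) h) (u h))) v) s)
Term 2: (((\h.((((\g.(\f.(\h.((g h) f)))) s) h) (u h))) v) s)
Alpha-equivalence: compare structure up to binder renaming.
Result: True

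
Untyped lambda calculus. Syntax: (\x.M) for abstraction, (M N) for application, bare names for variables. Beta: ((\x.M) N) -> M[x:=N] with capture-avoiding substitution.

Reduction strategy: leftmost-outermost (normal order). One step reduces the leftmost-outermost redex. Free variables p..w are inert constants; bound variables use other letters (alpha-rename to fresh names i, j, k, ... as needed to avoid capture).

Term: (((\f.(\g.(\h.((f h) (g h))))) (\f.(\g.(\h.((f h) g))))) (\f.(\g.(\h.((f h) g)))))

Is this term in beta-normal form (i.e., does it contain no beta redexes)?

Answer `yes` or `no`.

Term: (((\f.(\g.(\h.((f h) (g h))))) (\f.(\g.(\h.((f h) g))))) (\f.(\g.(\h.((f h) g)))))
Found 1 beta redex(es).

Answer: no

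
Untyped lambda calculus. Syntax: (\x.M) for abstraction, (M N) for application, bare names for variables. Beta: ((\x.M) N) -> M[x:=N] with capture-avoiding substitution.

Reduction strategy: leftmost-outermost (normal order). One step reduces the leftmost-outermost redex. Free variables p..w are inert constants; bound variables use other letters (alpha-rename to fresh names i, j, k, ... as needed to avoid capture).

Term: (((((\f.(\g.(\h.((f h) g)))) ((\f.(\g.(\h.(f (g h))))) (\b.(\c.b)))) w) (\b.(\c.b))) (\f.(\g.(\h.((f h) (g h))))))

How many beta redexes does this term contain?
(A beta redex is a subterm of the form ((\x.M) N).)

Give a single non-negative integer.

Answer: 2

Derivation:
Term: (((((\f.(\g.(\h.((f h) g)))) ((\f.(\g.(\h.(f (g h))))) (\b.(\c.b)))) w) (\b.(\c.b))) (\f.(\g.(\h.((f h) (g h))))))
  Redex: ((\f.(\g.(\h.((f h) g)))) ((\f.(\g.(\h.(f (g h))))) (\b.(\c.b))))
  Redex: ((\f.(\g.(\h.(f (g h))))) (\b.(\c.b)))
Total redexes: 2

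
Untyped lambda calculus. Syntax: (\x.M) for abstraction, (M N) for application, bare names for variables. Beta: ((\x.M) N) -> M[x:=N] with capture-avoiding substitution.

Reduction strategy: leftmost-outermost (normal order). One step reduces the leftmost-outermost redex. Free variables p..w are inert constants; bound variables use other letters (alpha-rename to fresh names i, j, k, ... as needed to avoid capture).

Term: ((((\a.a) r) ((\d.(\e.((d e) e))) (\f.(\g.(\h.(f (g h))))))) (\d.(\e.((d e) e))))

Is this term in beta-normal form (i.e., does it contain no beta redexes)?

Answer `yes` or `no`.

Term: ((((\a.a) r) ((\d.(\e.((d e) e))) (\f.(\g.(\h.(f (g h))))))) (\d.(\e.((d e) e))))
Found 2 beta redex(es).

Answer: no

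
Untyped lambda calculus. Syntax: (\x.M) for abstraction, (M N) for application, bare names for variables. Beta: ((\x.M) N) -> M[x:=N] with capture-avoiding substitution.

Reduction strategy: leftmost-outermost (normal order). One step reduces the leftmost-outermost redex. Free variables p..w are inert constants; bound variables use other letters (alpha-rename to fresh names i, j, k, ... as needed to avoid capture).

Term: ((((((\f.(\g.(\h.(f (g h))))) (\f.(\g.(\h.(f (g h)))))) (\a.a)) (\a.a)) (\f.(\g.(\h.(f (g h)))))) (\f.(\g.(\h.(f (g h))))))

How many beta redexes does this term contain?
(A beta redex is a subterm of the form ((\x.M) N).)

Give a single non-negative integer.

Term: ((((((\f.(\g.(\h.(f (g h))))) (\f.(\g.(\h.(f (g h)))))) (\a.a)) (\a.a)) (\f.(\g.(\h.(f (g h)))))) (\f.(\g.(\h.(f (g h))))))
  Redex: ((\f.(\g.(\h.(f (g h))))) (\f.(\g.(\h.(f (g h))))))
Total redexes: 1

Answer: 1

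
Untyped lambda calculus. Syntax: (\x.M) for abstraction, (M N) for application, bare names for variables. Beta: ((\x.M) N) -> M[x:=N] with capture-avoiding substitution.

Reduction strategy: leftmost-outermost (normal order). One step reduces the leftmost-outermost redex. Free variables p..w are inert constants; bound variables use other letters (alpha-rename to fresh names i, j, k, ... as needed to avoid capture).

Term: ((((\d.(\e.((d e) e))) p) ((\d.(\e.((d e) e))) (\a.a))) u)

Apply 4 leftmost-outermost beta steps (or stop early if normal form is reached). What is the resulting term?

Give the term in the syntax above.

Answer: (((p (\e.(e e))) ((\d.(\e.((d e) e))) (\a.a))) u)

Derivation:
Step 0: ((((\d.(\e.((d e) e))) p) ((\d.(\e.((d e) e))) (\a.a))) u)
Step 1: (((\e.((p e) e)) ((\d.(\e.((d e) e))) (\a.a))) u)
Step 2: (((p ((\d.(\e.((d e) e))) (\a.a))) ((\d.(\e.((d e) e))) (\a.a))) u)
Step 3: (((p (\e.(((\a.a) e) e))) ((\d.(\e.((d e) e))) (\a.a))) u)
Step 4: (((p (\e.(e e))) ((\d.(\e.((d e) e))) (\a.a))) u)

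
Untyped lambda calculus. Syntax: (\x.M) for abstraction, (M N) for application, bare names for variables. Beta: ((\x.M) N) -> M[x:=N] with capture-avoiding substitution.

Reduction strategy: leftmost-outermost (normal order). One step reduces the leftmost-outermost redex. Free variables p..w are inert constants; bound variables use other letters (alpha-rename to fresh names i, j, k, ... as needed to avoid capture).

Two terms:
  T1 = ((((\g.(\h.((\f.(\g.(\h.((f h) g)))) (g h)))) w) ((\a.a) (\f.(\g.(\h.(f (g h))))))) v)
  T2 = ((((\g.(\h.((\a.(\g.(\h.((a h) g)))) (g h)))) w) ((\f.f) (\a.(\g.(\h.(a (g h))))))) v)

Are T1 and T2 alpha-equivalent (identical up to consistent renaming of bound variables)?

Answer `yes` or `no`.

Term 1: ((((\g.(\h.((\f.(\g.(\h.((f h) g)))) (g h)))) w) ((\a.a) (\f.(\g.(\h.(f (g h))))))) v)
Term 2: ((((\g.(\h.((\a.(\g.(\h.((a h) g)))) (g h)))) w) ((\f.f) (\a.(\g.(\h.(a (g h))))))) v)
Alpha-equivalence: compare structure up to binder renaming.
Result: True

Answer: yes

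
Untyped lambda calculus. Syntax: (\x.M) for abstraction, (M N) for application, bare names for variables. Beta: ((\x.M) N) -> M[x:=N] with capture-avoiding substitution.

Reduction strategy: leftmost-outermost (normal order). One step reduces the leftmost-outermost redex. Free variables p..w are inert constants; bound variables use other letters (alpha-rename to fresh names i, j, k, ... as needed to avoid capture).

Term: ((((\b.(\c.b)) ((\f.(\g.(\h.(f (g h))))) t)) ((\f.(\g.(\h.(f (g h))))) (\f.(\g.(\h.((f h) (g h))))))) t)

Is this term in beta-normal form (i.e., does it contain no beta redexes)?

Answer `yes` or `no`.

Term: ((((\b.(\c.b)) ((\f.(\g.(\h.(f (g h))))) t)) ((\f.(\g.(\h.(f (g h))))) (\f.(\g.(\h.((f h) (g h))))))) t)
Found 3 beta redex(es).

Answer: no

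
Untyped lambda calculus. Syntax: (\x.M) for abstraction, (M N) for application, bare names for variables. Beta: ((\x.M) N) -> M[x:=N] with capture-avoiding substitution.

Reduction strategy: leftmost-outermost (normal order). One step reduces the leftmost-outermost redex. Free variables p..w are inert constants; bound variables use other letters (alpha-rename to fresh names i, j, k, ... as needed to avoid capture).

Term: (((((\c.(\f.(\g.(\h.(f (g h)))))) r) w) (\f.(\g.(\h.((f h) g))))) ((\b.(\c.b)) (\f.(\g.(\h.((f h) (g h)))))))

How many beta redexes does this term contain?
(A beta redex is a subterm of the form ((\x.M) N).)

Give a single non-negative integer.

Answer: 2

Derivation:
Term: (((((\c.(\f.(\g.(\h.(f (g h)))))) r) w) (\f.(\g.(\h.((f h) g))))) ((\b.(\c.b)) (\f.(\g.(\h.((f h) (g h)))))))
  Redex: ((\c.(\f.(\g.(\h.(f (g h)))))) r)
  Redex: ((\b.(\c.b)) (\f.(\g.(\h.((f h) (g h))))))
Total redexes: 2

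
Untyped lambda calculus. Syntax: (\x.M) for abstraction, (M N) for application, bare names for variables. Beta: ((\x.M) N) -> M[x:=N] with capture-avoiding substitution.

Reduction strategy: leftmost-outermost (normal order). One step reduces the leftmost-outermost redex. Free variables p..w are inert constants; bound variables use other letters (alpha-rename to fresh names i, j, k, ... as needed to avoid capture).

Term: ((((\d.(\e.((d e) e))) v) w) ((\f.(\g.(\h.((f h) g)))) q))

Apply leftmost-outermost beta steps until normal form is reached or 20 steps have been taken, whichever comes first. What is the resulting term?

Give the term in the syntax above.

Step 0: ((((\d.(\e.((d e) e))) v) w) ((\f.(\g.(\h.((f h) g)))) q))
Step 1: (((\e.((v e) e)) w) ((\f.(\g.(\h.((f h) g)))) q))
Step 2: (((v w) w) ((\f.(\g.(\h.((f h) g)))) q))
Step 3: (((v w) w) (\g.(\h.((q h) g))))

Answer: (((v w) w) (\g.(\h.((q h) g))))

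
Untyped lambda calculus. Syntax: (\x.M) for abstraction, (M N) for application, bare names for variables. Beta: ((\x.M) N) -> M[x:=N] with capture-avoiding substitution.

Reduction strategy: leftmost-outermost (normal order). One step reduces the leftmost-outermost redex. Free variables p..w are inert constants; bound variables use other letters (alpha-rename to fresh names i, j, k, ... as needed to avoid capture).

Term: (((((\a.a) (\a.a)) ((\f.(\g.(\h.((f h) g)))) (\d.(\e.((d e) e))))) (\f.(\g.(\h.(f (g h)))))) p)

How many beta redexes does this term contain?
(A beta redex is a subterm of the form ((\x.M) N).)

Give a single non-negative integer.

Term: (((((\a.a) (\a.a)) ((\f.(\g.(\h.((f h) g)))) (\d.(\e.((d e) e))))) (\f.(\g.(\h.(f (g h)))))) p)
  Redex: ((\a.a) (\a.a))
  Redex: ((\f.(\g.(\h.((f h) g)))) (\d.(\e.((d e) e))))
Total redexes: 2

Answer: 2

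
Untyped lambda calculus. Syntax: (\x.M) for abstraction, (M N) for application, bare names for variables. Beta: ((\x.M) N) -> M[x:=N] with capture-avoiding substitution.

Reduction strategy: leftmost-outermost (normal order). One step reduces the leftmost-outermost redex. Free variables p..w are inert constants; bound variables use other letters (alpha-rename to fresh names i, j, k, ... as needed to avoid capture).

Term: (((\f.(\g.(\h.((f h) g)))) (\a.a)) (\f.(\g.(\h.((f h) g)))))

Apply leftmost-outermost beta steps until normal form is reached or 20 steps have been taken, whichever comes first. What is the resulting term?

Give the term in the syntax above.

Step 0: (((\f.(\g.(\h.((f h) g)))) (\a.a)) (\f.(\g.(\h.((f h) g)))))
Step 1: ((\g.(\h.(((\a.a) h) g))) (\f.(\g.(\h.((f h) g)))))
Step 2: (\h.(((\a.a) h) (\f.(\g.(\h.((f h) g))))))
Step 3: (\h.(h (\f.(\g.(\h.((f h) g))))))

Answer: (\h.(h (\f.(\g.(\h.((f h) g))))))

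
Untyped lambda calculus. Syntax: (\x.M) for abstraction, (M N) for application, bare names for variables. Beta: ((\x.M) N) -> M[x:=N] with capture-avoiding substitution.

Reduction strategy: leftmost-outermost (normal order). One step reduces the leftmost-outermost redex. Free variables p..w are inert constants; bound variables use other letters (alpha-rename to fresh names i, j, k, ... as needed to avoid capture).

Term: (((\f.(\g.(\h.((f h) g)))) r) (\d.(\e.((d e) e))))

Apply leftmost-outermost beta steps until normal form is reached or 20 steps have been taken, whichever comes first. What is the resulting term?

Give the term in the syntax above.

Answer: (\h.((r h) (\d.(\e.((d e) e)))))

Derivation:
Step 0: (((\f.(\g.(\h.((f h) g)))) r) (\d.(\e.((d e) e))))
Step 1: ((\g.(\h.((r h) g))) (\d.(\e.((d e) e))))
Step 2: (\h.((r h) (\d.(\e.((d e) e)))))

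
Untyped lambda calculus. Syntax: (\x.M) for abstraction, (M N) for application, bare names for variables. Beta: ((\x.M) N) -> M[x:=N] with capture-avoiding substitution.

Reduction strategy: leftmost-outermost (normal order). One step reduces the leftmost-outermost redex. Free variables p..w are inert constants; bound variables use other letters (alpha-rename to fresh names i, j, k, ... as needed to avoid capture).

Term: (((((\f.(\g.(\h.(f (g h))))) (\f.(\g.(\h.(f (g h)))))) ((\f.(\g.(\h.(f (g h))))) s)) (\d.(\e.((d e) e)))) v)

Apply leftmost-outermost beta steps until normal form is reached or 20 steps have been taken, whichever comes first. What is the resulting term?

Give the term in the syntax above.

Step 0: (((((\f.(\g.(\h.(f (g h))))) (\f.(\g.(\h.(f (g h)))))) ((\f.(\g.(\h.(f (g h))))) s)) (\d.(\e.((d e) e)))) v)
Step 1: ((((\g.(\h.((\f.(\g.(\h.(f (g h))))) (g h)))) ((\f.(\g.(\h.(f (g h))))) s)) (\d.(\e.((d e) e)))) v)
Step 2: (((\h.((\f.(\g.(\h.(f (g h))))) (((\f.(\g.(\h.(f (g h))))) s) h))) (\d.(\e.((d e) e)))) v)
Step 3: (((\f.(\g.(\h.(f (g h))))) (((\f.(\g.(\h.(f (g h))))) s) (\d.(\e.((d e) e))))) v)
Step 4: ((\g.(\h.((((\f.(\g.(\h.(f (g h))))) s) (\d.(\e.((d e) e)))) (g h)))) v)
Step 5: (\h.((((\f.(\g.(\h.(f (g h))))) s) (\d.(\e.((d e) e)))) (v h)))
Step 6: (\h.(((\g.(\h.(s (g h)))) (\d.(\e.((d e) e)))) (v h)))
Step 7: (\h.((\h.(s ((\d.(\e.((d e) e))) h))) (v h)))
Step 8: (\h.(s ((\d.(\e.((d e) e))) (v h))))
Step 9: (\h.(s (\e.(((v h) e) e))))

Answer: (\h.(s (\e.(((v h) e) e))))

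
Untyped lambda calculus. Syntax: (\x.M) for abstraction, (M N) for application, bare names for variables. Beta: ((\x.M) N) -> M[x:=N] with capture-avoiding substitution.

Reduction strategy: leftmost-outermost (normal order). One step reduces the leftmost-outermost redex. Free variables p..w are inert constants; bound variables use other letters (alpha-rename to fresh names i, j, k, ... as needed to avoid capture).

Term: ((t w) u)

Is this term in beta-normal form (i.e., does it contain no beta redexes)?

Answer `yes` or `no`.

Term: ((t w) u)
No beta redexes found.

Answer: yes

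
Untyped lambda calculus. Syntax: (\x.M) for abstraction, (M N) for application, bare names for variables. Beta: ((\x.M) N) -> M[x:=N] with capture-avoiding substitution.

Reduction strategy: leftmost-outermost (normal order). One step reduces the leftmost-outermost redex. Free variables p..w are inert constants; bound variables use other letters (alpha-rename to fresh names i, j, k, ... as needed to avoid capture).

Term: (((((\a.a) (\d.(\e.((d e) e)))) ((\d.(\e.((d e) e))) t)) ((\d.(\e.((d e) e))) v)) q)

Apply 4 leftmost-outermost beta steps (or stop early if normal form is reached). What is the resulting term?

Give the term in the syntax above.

Answer: ((((\e.((t e) e)) ((\d.(\e.((d e) e))) v)) ((\d.(\e.((d e) e))) v)) q)

Derivation:
Step 0: (((((\a.a) (\d.(\e.((d e) e)))) ((\d.(\e.((d e) e))) t)) ((\d.(\e.((d e) e))) v)) q)
Step 1: ((((\d.(\e.((d e) e))) ((\d.(\e.((d e) e))) t)) ((\d.(\e.((d e) e))) v)) q)
Step 2: (((\e.((((\d.(\e.((d e) e))) t) e) e)) ((\d.(\e.((d e) e))) v)) q)
Step 3: (((((\d.(\e.((d e) e))) t) ((\d.(\e.((d e) e))) v)) ((\d.(\e.((d e) e))) v)) q)
Step 4: ((((\e.((t e) e)) ((\d.(\e.((d e) e))) v)) ((\d.(\e.((d e) e))) v)) q)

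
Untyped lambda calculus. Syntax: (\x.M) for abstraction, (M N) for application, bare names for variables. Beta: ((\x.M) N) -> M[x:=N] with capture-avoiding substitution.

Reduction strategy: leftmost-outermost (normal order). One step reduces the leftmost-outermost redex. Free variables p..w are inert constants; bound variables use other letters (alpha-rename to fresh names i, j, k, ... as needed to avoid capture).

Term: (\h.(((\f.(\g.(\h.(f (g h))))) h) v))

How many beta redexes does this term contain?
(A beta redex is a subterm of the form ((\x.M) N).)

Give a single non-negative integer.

Term: (\h.(((\f.(\g.(\h.(f (g h))))) h) v))
  Redex: ((\f.(\g.(\h.(f (g h))))) h)
Total redexes: 1

Answer: 1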